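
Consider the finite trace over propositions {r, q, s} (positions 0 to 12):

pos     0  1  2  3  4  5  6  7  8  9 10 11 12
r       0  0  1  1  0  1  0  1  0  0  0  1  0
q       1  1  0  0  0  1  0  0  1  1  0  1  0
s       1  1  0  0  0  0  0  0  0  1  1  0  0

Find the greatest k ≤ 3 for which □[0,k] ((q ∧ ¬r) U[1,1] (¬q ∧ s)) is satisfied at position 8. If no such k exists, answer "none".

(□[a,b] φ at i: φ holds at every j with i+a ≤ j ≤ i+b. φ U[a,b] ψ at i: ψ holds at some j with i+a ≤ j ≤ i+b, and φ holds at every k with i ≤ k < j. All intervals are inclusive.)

((q ∧ ¬r) U[1,1] (¬q ∧ s)) must hold from j=8 onward; find where it first fails.
  j=8: fails → no k works.

none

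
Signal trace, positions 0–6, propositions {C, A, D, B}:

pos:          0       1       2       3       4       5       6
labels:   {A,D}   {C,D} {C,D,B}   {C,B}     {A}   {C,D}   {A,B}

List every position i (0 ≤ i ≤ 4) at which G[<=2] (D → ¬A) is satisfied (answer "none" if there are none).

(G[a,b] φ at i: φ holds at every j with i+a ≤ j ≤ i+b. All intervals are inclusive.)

1, 2, 3, 4

Evaluate at each i in [0,4]:
  i=0: ✗ (fails at j=0)
  i=1: ✓ (all of [1,3])
  i=2: ✓ (all of [2,4])
  i=3: ✓ (all of [3,5])
  i=4: ✓ (all of [4,6])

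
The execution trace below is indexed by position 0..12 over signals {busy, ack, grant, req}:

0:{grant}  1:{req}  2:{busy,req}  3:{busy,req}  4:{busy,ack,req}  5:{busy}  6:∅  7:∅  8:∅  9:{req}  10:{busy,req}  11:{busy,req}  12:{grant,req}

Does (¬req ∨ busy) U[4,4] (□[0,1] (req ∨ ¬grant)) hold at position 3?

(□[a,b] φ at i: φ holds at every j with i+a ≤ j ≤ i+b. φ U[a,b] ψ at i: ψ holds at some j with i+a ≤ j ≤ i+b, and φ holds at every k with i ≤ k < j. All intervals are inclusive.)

Need some j in [7,7] with □[0,1] (req ∨ ¬grant), and (¬req ∨ busy) at every k in [3,j-1].
  j=7: □[0,1] (req ∨ ¬grant) holds; (¬req ∨ busy) holds at every k in [3,6] → satisfied.

Holds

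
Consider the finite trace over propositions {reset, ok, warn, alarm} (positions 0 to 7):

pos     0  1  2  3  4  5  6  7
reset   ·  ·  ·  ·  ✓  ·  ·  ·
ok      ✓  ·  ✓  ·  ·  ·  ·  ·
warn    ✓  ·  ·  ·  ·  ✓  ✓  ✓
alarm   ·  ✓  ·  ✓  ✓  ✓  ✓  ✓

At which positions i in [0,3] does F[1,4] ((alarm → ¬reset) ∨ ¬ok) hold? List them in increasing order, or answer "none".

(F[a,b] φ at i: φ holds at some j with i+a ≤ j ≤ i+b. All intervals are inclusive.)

0, 1, 2, 3

Evaluate at each i in [0,3]:
  i=0: ✓ (witness j=1)
  i=1: ✓ (witness j=2)
  i=2: ✓ (witness j=3)
  i=3: ✓ (witness j=4)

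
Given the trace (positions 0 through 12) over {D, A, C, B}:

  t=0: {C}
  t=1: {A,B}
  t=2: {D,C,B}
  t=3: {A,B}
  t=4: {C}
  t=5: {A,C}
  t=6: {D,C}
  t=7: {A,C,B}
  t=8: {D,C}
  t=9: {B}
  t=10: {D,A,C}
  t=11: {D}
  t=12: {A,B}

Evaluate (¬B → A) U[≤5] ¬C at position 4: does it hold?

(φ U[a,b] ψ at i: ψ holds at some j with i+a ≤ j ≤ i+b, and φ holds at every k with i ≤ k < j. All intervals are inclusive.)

No

Need some j in [4,9] with ¬C, and (¬B → A) at every k in [4,j-1].
  j=4: ¬C false.
  j=5: ¬C false.
  j=6: ¬C false.
  j=7: ¬C false.
  j=8: ¬C false.
  j=9: ¬C holds, but (¬B → A) fails at k=4 → not this j.
No j in the window works → until fails.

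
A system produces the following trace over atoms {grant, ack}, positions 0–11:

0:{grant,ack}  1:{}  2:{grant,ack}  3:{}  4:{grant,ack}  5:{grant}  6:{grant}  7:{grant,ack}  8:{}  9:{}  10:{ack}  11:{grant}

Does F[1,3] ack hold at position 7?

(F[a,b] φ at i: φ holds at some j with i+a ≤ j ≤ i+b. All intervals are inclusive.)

Holds

Check ack at each j in [8,10]:
  j=8: false
  j=9: false
  j=10: true
Found at j=10 → formula holds.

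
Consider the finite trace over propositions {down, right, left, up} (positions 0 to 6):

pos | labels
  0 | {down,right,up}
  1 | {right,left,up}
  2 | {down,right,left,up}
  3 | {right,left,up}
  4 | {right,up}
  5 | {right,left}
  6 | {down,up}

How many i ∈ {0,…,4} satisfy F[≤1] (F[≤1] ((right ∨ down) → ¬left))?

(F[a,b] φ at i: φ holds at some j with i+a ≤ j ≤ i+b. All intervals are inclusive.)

Evaluate at each i in [0,4]:
  i=0: ✓ (witness j=0)
  i=1: ✗ (none in [1,2])
  i=2: ✓ (witness j=3)
  i=3: ✓ (witness j=3)
  i=4: ✓ (witness j=4)
Positions where it holds: {0, 2, 3, 4} → 4.

4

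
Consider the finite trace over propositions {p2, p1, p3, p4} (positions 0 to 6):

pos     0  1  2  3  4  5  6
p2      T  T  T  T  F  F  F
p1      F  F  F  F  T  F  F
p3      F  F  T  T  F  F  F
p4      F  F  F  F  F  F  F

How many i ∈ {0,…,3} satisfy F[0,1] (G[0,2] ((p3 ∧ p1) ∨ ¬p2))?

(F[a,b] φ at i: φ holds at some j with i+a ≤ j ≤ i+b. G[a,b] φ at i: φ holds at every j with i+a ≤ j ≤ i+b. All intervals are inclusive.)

Evaluate at each i in [0,3]:
  i=0: ✗ (none in [0,1])
  i=1: ✗ (none in [1,2])
  i=2: ✗ (none in [2,3])
  i=3: ✓ (witness j=4)
Positions where it holds: {3} → 1.

1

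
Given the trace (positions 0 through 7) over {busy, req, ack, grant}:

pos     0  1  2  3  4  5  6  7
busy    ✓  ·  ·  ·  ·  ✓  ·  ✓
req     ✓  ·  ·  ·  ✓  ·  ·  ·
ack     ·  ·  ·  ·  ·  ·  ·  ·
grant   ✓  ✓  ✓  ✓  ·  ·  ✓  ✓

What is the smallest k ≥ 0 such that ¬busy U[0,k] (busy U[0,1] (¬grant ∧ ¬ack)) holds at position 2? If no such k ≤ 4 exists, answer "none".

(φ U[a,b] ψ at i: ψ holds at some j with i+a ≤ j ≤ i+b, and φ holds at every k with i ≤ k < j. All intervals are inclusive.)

Need earliest j ≥ 2 with (busy U[0,1] (¬grant ∧ ¬ack)), and ¬busy at every k in [2,j-1].
  j=2: rhs fails.
  j=3: rhs fails.
  j=4: rhs holds; lhs holds on [2,3]. k = 2.

2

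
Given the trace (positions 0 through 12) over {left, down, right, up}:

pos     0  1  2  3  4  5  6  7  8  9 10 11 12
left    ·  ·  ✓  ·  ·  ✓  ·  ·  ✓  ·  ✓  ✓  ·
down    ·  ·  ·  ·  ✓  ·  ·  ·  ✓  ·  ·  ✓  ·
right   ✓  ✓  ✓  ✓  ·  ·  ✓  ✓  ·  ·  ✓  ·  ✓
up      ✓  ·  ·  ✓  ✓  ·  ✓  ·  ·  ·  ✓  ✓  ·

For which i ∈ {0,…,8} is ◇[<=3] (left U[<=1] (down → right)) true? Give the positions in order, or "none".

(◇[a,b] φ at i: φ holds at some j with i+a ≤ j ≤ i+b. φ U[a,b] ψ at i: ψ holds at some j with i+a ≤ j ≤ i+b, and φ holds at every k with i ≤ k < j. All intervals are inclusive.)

Evaluate at each i in [0,8]:
  i=0: ✓ (witness j=0)
  i=1: ✓ (witness j=1)
  i=2: ✓ (witness j=2)
  i=3: ✓ (witness j=3)
  i=4: ✓ (witness j=5)
  i=5: ✓ (witness j=5)
  i=6: ✓ (witness j=6)
  i=7: ✓ (witness j=7)
  i=8: ✓ (witness j=8)

0, 1, 2, 3, 4, 5, 6, 7, 8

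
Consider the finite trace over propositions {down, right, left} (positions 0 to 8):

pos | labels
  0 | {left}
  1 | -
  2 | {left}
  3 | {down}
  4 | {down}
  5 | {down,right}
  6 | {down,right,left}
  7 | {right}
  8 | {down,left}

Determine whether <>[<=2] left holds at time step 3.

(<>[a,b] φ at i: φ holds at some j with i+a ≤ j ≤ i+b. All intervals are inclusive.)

Check left at each j in [3,5]:
  j=3: false
  j=4: false
  j=5: false
No position in the window satisfies it → formula fails.

False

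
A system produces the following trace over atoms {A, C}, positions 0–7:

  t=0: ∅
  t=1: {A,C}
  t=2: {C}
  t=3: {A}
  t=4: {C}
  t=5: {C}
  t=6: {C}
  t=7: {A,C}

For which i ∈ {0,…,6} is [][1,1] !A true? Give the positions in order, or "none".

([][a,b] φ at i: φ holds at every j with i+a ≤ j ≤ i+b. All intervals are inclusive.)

1, 3, 4, 5

Evaluate at each i in [0,6]:
  i=0: ✗ (fails at j=1)
  i=1: ✓ (all of [2,2])
  i=2: ✗ (fails at j=3)
  i=3: ✓ (all of [4,4])
  i=4: ✓ (all of [5,5])
  i=5: ✓ (all of [6,6])
  i=6: ✗ (fails at j=7)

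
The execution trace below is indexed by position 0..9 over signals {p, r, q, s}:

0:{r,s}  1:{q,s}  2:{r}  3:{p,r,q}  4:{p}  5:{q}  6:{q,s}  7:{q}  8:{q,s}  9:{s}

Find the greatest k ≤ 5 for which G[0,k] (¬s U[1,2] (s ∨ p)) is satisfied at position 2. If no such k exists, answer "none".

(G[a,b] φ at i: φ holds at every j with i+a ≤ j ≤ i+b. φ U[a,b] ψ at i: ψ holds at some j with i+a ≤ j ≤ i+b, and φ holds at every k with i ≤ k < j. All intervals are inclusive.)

3

(¬s U[1,2] (s ∨ p)) must hold from j=2 onward; find where it first fails.
  j=2: holds
  j=3: holds
  j=4: holds
  j=5: holds
  j=6: fails
Holds on [2,5], so largest k = 3.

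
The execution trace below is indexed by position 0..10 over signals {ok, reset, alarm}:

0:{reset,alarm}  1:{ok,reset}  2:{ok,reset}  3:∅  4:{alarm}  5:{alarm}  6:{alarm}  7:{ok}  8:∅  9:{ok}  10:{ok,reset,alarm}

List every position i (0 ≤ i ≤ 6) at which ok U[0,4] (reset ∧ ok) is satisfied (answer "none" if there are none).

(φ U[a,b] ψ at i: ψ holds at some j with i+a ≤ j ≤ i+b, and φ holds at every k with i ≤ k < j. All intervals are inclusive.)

1, 2

Evaluate at each i in [0,6]:
  i=0: ✗ (lhs fails at k=0 before rhs at j=1)
  i=1: ✓ (rhs at j=1)
  i=2: ✓ (rhs at j=2)
  i=3: ✗ (no rhs in [3,7])
  i=4: ✗ (no rhs in [4,8])
  i=5: ✗ (no rhs in [5,9])
  i=6: ✗ (lhs fails at k=6 before rhs at j=10)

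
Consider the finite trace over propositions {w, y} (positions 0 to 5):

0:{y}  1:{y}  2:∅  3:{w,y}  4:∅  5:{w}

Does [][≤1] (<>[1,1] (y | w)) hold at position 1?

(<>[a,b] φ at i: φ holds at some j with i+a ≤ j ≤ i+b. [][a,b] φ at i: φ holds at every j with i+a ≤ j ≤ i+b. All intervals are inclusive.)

Does not hold

Check <>[1,1] (y | w) at every j in [1,2]:
  j=1: fails (none in [2,2])
  j=2: holds (witness at 3)
Fails at j=1 → formula fails.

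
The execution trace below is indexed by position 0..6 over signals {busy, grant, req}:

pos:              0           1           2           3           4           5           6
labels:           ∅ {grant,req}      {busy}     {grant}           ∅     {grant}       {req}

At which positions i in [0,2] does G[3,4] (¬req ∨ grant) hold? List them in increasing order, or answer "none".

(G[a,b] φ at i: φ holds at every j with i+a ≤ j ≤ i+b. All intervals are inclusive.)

Evaluate at each i in [0,2]:
  i=0: ✓ (all of [3,4])
  i=1: ✓ (all of [4,5])
  i=2: ✗ (fails at j=6)

0, 1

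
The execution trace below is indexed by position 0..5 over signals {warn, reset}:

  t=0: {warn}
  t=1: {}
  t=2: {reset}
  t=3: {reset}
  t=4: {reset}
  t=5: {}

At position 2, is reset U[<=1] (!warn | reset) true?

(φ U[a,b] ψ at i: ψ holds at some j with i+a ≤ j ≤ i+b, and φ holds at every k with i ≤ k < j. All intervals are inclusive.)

Need some j in [2,3] with (!warn | reset), and reset at every k in [2,j-1].
  j=2: (!warn | reset) holds; no prefix to check → satisfied.

True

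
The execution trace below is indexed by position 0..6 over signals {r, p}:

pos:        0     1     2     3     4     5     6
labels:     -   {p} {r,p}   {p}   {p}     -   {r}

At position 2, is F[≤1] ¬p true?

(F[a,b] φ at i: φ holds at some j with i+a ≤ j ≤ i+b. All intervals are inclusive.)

Does not hold

Check ¬p at each j in [2,3]:
  j=2: false
  j=3: false
No position in the window satisfies it → formula fails.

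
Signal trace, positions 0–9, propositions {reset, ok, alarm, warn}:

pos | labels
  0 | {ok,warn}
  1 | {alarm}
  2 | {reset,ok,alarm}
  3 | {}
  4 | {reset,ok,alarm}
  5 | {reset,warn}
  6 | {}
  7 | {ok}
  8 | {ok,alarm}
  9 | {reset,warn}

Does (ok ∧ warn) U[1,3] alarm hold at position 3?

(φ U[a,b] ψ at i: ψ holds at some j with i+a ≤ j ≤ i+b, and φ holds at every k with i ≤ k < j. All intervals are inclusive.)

Does not hold

Need some j in [4,6] with alarm, and (ok ∧ warn) at every k in [3,j-1].
  j=4: alarm holds, but (ok ∧ warn) fails at k=3 → not this j.
  j=5: alarm false.
  j=6: alarm false.
No j in the window works → until fails.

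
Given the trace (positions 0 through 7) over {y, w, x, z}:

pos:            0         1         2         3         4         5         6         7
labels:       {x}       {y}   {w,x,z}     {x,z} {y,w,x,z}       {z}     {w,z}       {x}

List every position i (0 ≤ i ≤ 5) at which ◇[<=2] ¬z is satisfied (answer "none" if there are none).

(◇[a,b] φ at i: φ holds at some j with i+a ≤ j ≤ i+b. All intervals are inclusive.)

0, 1, 5

Evaluate at each i in [0,5]:
  i=0: ✓ (witness j=0)
  i=1: ✓ (witness j=1)
  i=2: ✗ (none in [2,4])
  i=3: ✗ (none in [3,5])
  i=4: ✗ (none in [4,6])
  i=5: ✓ (witness j=7)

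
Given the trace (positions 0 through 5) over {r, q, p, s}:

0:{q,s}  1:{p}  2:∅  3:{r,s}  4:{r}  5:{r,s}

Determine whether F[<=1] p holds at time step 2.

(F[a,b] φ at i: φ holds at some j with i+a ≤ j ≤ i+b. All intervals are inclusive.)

No

Check p at each j in [2,3]:
  j=2: false
  j=3: false
No position in the window satisfies it → formula fails.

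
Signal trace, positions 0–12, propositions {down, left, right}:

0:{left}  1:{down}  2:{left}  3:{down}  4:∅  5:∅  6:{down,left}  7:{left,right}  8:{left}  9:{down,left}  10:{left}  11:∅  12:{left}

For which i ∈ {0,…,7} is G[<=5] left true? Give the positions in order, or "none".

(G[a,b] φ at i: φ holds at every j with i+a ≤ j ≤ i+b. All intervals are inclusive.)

none

Evaluate at each i in [0,7]:
  i=0: ✗ (fails at j=1)
  i=1: ✗ (fails at j=1)
  i=2: ✗ (fails at j=3)
  i=3: ✗ (fails at j=3)
  i=4: ✗ (fails at j=4)
  i=5: ✗ (fails at j=5)
  i=6: ✗ (fails at j=11)
  i=7: ✗ (fails at j=11)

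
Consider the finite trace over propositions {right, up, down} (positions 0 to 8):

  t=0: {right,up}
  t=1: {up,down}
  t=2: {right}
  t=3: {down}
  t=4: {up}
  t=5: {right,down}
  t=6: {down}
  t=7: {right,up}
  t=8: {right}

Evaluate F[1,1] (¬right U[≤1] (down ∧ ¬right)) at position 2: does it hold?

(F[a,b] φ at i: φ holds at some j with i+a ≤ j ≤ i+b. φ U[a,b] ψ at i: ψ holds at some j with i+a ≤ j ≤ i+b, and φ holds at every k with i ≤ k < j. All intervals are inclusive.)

Holds

Check (¬right U[≤1] (down ∧ ¬right)) at each j in [3,3]:
  j=3: holds
Found at j=3 → formula holds.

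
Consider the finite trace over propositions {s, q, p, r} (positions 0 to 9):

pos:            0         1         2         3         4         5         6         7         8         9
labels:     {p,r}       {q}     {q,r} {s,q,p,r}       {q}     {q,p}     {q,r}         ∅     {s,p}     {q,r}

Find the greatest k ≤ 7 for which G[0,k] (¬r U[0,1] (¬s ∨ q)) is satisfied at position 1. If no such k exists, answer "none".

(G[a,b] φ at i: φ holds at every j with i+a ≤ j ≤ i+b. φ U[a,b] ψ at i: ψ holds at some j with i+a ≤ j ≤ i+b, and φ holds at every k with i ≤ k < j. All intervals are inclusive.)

7

(¬r U[0,1] (¬s ∨ q)) must hold from j=1 onward; find where it first fails.
  j=1: holds
  j=2: holds
  j=3: holds
  j=4: holds
  j=5: holds
  j=6: holds
  j=7: holds
  j=8: holds
Holds through j=8; largest k = 7.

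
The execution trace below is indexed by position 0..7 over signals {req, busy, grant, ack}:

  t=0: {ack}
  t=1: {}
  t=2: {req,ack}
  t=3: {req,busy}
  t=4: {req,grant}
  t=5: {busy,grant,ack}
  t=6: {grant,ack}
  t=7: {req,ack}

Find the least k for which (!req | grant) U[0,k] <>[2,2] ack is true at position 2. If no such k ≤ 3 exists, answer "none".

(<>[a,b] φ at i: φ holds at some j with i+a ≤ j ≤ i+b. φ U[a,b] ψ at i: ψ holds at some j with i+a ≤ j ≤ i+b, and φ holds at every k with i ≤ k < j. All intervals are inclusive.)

Need earliest j ≥ 2 with <>[2,2] ack, and (!req | grant) at every k in [2,j-1].
  j=2: rhs fails.
  j=3: rhs holds but lhs fails at k=2.
  j=4: rhs holds but lhs fails at k=2.
  j=5: rhs holds but lhs fails at k=2.
No witness within the range → none.

none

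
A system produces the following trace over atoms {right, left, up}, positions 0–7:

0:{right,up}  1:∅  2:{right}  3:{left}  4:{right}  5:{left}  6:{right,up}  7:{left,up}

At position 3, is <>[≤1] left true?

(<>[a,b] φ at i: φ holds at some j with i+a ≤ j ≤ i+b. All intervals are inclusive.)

Holds

Check left at each j in [3,4]:
  j=3: true
  j=4: false
Found at j=3 → formula holds.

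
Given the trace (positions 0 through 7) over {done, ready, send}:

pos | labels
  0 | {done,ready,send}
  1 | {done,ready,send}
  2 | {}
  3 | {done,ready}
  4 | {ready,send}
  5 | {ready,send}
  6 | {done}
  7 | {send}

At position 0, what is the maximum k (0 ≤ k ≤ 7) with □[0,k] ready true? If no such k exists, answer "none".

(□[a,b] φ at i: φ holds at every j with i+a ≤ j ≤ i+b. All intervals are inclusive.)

ready must hold from j=0 onward; find where it first fails.
  j=0: holds
  j=1: holds
  j=2: fails
Holds on [0,1], so largest k = 1.

1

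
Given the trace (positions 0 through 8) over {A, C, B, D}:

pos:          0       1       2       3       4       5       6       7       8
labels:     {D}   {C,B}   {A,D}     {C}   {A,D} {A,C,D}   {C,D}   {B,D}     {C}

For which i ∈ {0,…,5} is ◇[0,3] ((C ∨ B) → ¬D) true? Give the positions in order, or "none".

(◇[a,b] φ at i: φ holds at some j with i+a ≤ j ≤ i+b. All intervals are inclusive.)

0, 1, 2, 3, 4, 5

Evaluate at each i in [0,5]:
  i=0: ✓ (witness j=0)
  i=1: ✓ (witness j=1)
  i=2: ✓ (witness j=2)
  i=3: ✓ (witness j=3)
  i=4: ✓ (witness j=4)
  i=5: ✓ (witness j=8)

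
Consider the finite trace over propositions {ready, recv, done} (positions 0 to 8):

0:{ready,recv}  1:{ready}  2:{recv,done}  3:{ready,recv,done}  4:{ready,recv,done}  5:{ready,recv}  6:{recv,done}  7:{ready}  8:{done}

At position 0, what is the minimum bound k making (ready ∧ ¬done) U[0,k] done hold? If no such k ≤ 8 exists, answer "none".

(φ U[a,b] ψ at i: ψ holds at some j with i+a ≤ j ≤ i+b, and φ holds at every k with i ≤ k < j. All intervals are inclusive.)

2

Need earliest j ≥ 0 with done, and (ready ∧ ¬done) at every k in [0,j-1].
  j=0: rhs fails.
  j=1: rhs fails.
  j=2: rhs holds; lhs holds on [0,1]. k = 2.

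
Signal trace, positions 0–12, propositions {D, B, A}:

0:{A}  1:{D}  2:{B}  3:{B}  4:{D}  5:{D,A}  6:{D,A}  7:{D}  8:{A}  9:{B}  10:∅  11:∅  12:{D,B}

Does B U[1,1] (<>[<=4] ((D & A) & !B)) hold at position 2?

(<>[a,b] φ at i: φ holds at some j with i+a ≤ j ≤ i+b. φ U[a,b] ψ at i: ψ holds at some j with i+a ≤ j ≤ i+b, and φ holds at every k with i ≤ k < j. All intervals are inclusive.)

Yes

Need some j in [3,3] with <>[<=4] ((D & A) & !B), and B at every k in [2,j-1].
  j=3: <>[<=4] ((D & A) & !B) holds; B holds at every k in [2,2] → satisfied.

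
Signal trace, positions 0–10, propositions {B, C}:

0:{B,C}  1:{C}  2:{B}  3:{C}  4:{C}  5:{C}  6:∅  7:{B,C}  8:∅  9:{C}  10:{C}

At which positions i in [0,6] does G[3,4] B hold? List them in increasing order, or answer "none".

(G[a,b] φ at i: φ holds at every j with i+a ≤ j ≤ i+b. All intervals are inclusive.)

none

Evaluate at each i in [0,6]:
  i=0: ✗ (fails at j=3)
  i=1: ✗ (fails at j=4)
  i=2: ✗ (fails at j=5)
  i=3: ✗ (fails at j=6)
  i=4: ✗ (fails at j=8)
  i=5: ✗ (fails at j=8)
  i=6: ✗ (fails at j=9)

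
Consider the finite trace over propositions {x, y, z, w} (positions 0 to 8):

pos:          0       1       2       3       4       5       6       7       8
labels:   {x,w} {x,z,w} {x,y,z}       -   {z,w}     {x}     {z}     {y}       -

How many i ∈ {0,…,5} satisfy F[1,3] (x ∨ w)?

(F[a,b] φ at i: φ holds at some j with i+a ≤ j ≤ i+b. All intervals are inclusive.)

5

Evaluate at each i in [0,5]:
  i=0: ✓ (witness j=1)
  i=1: ✓ (witness j=2)
  i=2: ✓ (witness j=4)
  i=3: ✓ (witness j=4)
  i=4: ✓ (witness j=5)
  i=5: ✗ (none in [6,8])
Positions where it holds: {0, 1, 2, 3, 4} → 5.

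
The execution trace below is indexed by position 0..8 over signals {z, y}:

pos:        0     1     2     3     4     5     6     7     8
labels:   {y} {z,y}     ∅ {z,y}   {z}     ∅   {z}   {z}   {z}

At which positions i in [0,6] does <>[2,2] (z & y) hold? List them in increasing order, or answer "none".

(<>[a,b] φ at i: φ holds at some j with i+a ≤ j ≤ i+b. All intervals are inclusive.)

1

Evaluate at each i in [0,6]:
  i=0: ✗ (none in [2,2])
  i=1: ✓ (witness j=3)
  i=2: ✗ (none in [4,4])
  i=3: ✗ (none in [5,5])
  i=4: ✗ (none in [6,6])
  i=5: ✗ (none in [7,7])
  i=6: ✗ (none in [8,8])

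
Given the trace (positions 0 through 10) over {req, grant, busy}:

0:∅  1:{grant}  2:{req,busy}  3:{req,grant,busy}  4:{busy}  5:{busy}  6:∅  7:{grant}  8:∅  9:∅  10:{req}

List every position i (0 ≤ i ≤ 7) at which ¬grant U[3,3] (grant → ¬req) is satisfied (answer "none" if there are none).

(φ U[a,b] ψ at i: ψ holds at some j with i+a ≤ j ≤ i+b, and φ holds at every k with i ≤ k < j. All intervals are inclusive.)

Evaluate at each i in [0,7]:
  i=0: ✗ (no rhs in [3,3])
  i=1: ✗ (lhs fails at k=1 before rhs at j=4)
  i=2: ✗ (lhs fails at k=3 before rhs at j=5)
  i=3: ✗ (lhs fails at k=3 before rhs at j=6)
  i=4: ✓ (rhs at j=7; lhs holds on [4,6])
  i=5: ✗ (lhs fails at k=7 before rhs at j=8)
  i=6: ✗ (lhs fails at k=7 before rhs at j=9)
  i=7: ✗ (lhs fails at k=7 before rhs at j=10)

4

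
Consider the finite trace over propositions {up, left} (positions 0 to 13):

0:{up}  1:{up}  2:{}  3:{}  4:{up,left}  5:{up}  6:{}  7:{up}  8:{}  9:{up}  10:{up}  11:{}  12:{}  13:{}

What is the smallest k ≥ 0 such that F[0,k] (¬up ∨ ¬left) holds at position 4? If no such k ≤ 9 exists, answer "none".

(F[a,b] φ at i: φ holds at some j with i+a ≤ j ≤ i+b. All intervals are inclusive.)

Scan j = 4,5,… for (¬up ∨ ¬left):
  j=4: fails
  j=5: holds
First hit at j=5, so smallest k = 5-4 = 1.

1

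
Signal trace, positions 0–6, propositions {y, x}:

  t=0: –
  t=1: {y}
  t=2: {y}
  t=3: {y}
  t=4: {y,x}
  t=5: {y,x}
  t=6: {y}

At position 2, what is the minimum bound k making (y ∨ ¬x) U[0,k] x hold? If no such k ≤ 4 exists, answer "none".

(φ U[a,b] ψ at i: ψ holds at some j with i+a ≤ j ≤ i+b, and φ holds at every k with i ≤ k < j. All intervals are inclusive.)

2

Need earliest j ≥ 2 with x, and (y ∨ ¬x) at every k in [2,j-1].
  j=2: rhs fails.
  j=3: rhs fails.
  j=4: rhs holds; lhs holds on [2,3]. k = 2.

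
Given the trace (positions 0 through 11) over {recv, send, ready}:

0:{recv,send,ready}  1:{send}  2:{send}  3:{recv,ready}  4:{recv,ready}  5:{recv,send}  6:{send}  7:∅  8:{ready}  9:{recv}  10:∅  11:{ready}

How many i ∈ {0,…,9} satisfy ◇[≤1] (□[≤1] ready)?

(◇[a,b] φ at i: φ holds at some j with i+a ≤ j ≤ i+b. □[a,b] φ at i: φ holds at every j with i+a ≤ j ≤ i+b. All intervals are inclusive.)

2

Evaluate at each i in [0,9]:
  i=0: ✗ (none in [0,1])
  i=1: ✗ (none in [1,2])
  i=2: ✓ (witness j=3)
  i=3: ✓ (witness j=3)
  i=4: ✗ (none in [4,5])
  i=5: ✗ (none in [5,6])
  i=6: ✗ (none in [6,7])
  i=7: ✗ (none in [7,8])
  i=8: ✗ (none in [8,9])
  i=9: ✗ (none in [9,10])
Positions where it holds: {2, 3} → 2.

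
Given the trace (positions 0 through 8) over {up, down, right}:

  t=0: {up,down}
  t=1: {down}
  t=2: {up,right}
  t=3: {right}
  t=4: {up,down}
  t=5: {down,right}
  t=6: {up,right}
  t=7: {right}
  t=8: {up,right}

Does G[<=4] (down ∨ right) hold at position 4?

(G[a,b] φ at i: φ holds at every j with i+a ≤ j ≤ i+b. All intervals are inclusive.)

True

Check (down ∨ right) at every j in [4,8]:
  j=4: true
  j=5: true
  j=6: true
  j=7: true
  j=8: true
All positions satisfy it → formula holds.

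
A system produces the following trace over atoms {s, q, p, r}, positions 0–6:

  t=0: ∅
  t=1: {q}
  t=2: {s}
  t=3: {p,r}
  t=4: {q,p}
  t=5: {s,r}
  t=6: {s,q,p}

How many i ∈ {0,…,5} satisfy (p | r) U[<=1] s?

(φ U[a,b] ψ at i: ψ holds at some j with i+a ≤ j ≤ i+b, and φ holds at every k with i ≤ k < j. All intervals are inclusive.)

Evaluate at each i in [0,5]:
  i=0: ✗ (no rhs in [0,1])
  i=1: ✗ (lhs fails at k=1 before rhs at j=2)
  i=2: ✓ (rhs at j=2)
  i=3: ✗ (no rhs in [3,4])
  i=4: ✓ (rhs at j=5; lhs holds on [4,4])
  i=5: ✓ (rhs at j=5)
Positions where it holds: {2, 4, 5} → 3.

3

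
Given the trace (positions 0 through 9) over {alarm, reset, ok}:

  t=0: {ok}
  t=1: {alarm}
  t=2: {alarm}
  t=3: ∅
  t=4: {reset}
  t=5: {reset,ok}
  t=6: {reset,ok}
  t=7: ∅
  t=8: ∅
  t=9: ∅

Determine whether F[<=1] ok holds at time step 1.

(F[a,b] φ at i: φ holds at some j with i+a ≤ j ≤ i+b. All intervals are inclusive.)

Check ok at each j in [1,2]:
  j=1: false
  j=2: false
No position in the window satisfies it → formula fails.

False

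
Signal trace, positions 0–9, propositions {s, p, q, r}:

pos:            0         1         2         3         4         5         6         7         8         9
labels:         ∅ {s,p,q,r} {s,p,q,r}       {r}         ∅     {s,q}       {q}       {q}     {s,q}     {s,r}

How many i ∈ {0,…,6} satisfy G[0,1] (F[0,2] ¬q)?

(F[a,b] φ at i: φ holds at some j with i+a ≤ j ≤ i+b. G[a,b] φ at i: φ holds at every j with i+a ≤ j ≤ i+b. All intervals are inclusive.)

4

Evaluate at each i in [0,6]:
  i=0: ✓ (all of [0,1])
  i=1: ✓ (all of [1,2])
  i=2: ✓ (all of [2,3])
  i=3: ✓ (all of [3,4])
  i=4: ✗ (fails at j=5)
  i=5: ✗ (fails at j=5)
  i=6: ✗ (fails at j=6)
Positions where it holds: {0, 1, 2, 3} → 4.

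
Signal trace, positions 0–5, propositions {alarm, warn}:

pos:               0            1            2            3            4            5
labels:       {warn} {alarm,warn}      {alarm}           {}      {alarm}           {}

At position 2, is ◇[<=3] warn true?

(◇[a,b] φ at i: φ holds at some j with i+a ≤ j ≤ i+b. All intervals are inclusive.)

Check warn at each j in [2,5]:
  j=2: false
  j=3: false
  j=4: false
  j=5: false
No position in the window satisfies it → formula fails.

No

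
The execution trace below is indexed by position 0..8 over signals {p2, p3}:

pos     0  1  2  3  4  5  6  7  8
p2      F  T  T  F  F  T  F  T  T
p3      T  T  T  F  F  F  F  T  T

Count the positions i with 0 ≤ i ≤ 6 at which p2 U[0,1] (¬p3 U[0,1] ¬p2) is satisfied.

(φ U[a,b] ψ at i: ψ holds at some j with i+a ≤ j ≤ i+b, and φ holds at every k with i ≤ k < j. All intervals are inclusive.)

6

Evaluate at each i in [0,6]:
  i=0: ✓ (rhs at j=0)
  i=1: ✗ (no rhs in [1,2])
  i=2: ✓ (rhs at j=3; lhs holds on [2,2])
  i=3: ✓ (rhs at j=3)
  i=4: ✓ (rhs at j=4)
  i=5: ✓ (rhs at j=5)
  i=6: ✓ (rhs at j=6)
Positions where it holds: {0, 2, 3, 4, 5, 6} → 6.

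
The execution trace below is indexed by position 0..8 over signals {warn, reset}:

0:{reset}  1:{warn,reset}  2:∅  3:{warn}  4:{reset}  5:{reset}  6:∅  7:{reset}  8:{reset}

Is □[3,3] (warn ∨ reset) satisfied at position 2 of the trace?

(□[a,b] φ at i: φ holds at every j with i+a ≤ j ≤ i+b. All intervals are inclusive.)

True

Check (warn ∨ reset) at every j in [5,5]:
  j=5: true
All positions satisfy it → formula holds.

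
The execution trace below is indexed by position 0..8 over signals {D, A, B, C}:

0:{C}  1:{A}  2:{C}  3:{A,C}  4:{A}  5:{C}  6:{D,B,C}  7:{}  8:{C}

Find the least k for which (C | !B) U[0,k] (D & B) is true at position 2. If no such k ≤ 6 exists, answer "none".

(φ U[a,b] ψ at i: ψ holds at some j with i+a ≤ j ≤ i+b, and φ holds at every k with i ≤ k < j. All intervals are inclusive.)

4

Need earliest j ≥ 2 with (D & B), and (C | !B) at every k in [2,j-1].
  j=2: rhs fails.
  j=3: rhs fails.
  j=4: rhs fails.
  j=5: rhs fails.
  j=6: rhs holds; lhs holds on [2,5]. k = 4.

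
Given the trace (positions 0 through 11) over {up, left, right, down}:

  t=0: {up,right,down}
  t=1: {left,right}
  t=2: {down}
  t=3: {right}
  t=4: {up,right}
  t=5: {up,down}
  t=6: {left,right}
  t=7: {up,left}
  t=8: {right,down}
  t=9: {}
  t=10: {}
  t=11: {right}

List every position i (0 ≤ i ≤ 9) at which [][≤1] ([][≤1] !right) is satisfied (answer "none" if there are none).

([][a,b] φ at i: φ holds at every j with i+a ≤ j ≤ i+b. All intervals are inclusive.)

Evaluate at each i in [0,9]:
  i=0: ✗ (fails at j=0)
  i=1: ✗ (fails at j=1)
  i=2: ✗ (fails at j=2)
  i=3: ✗ (fails at j=3)
  i=4: ✗ (fails at j=4)
  i=5: ✗ (fails at j=5)
  i=6: ✗ (fails at j=6)
  i=7: ✗ (fails at j=7)
  i=8: ✗ (fails at j=8)
  i=9: ✗ (fails at j=10)

none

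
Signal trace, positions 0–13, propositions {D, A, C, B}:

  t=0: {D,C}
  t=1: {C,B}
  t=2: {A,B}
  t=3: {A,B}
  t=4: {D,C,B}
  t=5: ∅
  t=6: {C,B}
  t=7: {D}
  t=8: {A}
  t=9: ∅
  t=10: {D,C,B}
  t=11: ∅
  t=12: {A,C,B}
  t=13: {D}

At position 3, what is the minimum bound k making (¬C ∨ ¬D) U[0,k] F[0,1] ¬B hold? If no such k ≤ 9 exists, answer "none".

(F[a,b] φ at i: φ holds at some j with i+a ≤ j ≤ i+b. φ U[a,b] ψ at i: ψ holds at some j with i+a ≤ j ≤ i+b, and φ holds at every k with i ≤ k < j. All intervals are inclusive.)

Need earliest j ≥ 3 with F[0,1] ¬B, and (¬C ∨ ¬D) at every k in [3,j-1].
  j=3: rhs fails.
  j=4: rhs holds; lhs holds on [3,3]. k = 1.

1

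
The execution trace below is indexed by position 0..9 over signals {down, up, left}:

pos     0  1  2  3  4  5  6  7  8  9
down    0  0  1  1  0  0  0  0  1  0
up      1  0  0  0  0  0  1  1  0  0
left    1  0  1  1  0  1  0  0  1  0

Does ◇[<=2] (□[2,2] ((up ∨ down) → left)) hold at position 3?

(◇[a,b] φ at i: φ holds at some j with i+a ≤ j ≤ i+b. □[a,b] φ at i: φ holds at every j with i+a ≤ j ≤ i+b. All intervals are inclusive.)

Check □[2,2] ((up ∨ down) → left) at each j in [3,5]:
  j=3: holds on [5,5]
  j=4: fails at 6
  j=5: fails at 7
Found at j=3 → formula holds.

True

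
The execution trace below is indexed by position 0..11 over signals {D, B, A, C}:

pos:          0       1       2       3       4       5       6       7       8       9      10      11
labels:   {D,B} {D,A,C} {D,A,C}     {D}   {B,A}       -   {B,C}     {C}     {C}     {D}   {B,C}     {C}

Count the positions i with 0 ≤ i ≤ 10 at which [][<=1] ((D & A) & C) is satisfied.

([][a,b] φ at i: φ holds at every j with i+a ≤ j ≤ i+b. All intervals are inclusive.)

Evaluate at each i in [0,10]:
  i=0: ✗ (fails at j=0)
  i=1: ✓ (all of [1,2])
  i=2: ✗ (fails at j=3)
  i=3: ✗ (fails at j=3)
  i=4: ✗ (fails at j=4)
  i=5: ✗ (fails at j=5)
  i=6: ✗ (fails at j=6)
  i=7: ✗ (fails at j=7)
  i=8: ✗ (fails at j=8)
  i=9: ✗ (fails at j=9)
  i=10: ✗ (fails at j=10)
Positions where it holds: {1} → 1.

1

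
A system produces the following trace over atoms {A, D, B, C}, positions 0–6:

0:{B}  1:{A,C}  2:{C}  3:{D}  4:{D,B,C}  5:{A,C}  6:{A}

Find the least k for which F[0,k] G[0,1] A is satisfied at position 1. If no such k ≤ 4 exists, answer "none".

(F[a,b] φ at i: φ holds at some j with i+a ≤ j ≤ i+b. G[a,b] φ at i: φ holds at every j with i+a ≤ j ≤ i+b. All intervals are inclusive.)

Scan j = 1,2,… for G[0,1] A:
  j=1: fails
  j=2: fails
  j=3: fails
  j=4: fails
  j=5: holds
First hit at j=5, so smallest k = 5-1 = 4.

4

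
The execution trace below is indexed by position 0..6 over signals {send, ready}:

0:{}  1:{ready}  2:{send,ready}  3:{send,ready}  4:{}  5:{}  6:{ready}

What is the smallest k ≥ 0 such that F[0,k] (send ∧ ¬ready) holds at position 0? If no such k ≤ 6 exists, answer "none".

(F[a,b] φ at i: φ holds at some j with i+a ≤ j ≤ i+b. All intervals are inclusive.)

Scan j = 0,1,… for (send ∧ ¬ready):
  j=0: fails
  j=1: fails
  j=2: fails
  j=3: fails
  j=4: fails
  j=5: fails
  j=6: fails
No j in [0,6] satisfies it → none.

none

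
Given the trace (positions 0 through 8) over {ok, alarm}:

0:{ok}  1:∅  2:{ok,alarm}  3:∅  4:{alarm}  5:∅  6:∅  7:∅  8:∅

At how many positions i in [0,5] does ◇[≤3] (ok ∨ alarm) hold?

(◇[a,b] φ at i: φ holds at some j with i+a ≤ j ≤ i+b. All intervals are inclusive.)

5

Evaluate at each i in [0,5]:
  i=0: ✓ (witness j=0)
  i=1: ✓ (witness j=2)
  i=2: ✓ (witness j=2)
  i=3: ✓ (witness j=4)
  i=4: ✓ (witness j=4)
  i=5: ✗ (none in [5,8])
Positions where it holds: {0, 1, 2, 3, 4} → 5.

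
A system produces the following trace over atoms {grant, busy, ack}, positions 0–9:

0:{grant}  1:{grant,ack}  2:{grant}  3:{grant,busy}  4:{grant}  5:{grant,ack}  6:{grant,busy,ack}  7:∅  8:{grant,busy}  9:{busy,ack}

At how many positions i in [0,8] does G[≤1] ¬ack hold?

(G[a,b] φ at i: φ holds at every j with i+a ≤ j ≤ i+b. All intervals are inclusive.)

3

Evaluate at each i in [0,8]:
  i=0: ✗ (fails at j=1)
  i=1: ✗ (fails at j=1)
  i=2: ✓ (all of [2,3])
  i=3: ✓ (all of [3,4])
  i=4: ✗ (fails at j=5)
  i=5: ✗ (fails at j=5)
  i=6: ✗ (fails at j=6)
  i=7: ✓ (all of [7,8])
  i=8: ✗ (fails at j=9)
Positions where it holds: {2, 3, 7} → 3.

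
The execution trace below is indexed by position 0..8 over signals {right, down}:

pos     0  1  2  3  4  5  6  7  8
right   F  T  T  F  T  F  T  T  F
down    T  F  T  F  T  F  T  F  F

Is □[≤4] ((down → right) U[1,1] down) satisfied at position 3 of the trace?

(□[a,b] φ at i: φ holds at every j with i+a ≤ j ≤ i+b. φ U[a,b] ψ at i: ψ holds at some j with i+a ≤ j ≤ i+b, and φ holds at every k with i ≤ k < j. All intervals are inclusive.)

No

Check ((down → right) U[1,1] down) at every j in [3,7]:
  j=3: holds
  j=4: fails
  j=5: holds
  j=6: fails
  j=7: fails
Fails at j=4 → formula fails.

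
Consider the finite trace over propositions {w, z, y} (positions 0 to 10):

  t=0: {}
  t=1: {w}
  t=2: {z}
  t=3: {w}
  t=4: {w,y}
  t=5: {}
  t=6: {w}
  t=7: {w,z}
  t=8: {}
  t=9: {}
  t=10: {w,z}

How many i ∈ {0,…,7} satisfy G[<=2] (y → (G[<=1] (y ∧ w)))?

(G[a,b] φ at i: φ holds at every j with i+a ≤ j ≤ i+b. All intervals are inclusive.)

5

Evaluate at each i in [0,7]:
  i=0: ✓ (all of [0,2])
  i=1: ✓ (all of [1,3])
  i=2: ✗ (fails at j=4)
  i=3: ✗ (fails at j=4)
  i=4: ✗ (fails at j=4)
  i=5: ✓ (all of [5,7])
  i=6: ✓ (all of [6,8])
  i=7: ✓ (all of [7,9])
Positions where it holds: {0, 1, 5, 6, 7} → 5.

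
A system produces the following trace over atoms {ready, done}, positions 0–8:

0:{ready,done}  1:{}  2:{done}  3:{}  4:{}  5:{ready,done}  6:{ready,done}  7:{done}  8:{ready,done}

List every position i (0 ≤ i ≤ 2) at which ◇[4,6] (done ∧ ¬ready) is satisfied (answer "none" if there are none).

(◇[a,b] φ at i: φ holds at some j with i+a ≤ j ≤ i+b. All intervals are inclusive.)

Evaluate at each i in [0,2]:
  i=0: ✗ (none in [4,6])
  i=1: ✓ (witness j=7)
  i=2: ✓ (witness j=7)

1, 2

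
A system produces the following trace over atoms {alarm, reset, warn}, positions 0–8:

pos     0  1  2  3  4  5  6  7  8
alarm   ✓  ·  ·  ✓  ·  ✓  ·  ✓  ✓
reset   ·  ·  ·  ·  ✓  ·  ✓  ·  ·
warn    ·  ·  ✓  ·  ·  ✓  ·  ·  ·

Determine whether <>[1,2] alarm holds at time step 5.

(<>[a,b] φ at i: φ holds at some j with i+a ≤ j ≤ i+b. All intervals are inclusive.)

Check alarm at each j in [6,7]:
  j=6: false
  j=7: true
Found at j=7 → formula holds.

Yes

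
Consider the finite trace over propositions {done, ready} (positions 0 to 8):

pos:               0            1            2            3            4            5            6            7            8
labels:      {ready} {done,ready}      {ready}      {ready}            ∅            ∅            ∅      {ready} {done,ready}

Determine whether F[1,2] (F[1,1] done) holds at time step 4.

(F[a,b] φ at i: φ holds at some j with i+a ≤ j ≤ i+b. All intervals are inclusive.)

Does not hold

Check F[1,1] done at each j in [5,6]:
  j=5: fails (none in [6,6])
  j=6: fails (none in [7,7])
No position in the window satisfies it → formula fails.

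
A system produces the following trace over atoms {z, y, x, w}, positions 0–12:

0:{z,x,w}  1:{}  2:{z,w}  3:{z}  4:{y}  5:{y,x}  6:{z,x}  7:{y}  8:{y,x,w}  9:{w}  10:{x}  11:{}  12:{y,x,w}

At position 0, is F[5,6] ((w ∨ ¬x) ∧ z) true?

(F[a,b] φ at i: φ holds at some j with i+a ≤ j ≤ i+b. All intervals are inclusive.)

Check ((w ∨ ¬x) ∧ z) at each j in [5,6]:
  j=5: false
  j=6: false
No position in the window satisfies it → formula fails.

No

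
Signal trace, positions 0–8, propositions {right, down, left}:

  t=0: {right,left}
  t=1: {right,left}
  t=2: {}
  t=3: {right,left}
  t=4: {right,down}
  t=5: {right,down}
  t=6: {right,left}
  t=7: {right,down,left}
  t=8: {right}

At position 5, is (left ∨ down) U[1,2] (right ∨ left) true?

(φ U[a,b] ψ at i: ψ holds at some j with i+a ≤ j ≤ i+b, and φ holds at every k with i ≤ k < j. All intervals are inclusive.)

Need some j in [6,7] with (right ∨ left), and (left ∨ down) at every k in [5,j-1].
  j=6: (right ∨ left) holds; (left ∨ down) holds at every k in [5,5] → satisfied.

Yes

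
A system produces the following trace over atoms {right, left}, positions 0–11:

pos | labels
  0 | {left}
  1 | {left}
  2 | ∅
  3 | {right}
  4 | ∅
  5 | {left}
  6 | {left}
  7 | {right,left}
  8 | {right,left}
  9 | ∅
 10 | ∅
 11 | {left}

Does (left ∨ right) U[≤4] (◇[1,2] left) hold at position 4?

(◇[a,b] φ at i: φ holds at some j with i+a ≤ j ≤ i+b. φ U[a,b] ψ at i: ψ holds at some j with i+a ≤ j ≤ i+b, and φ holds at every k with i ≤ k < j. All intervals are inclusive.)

Need some j in [4,8] with ◇[1,2] left, and (left ∨ right) at every k in [4,j-1].
  j=4: ◇[1,2] left holds; no prefix to check → satisfied.

Holds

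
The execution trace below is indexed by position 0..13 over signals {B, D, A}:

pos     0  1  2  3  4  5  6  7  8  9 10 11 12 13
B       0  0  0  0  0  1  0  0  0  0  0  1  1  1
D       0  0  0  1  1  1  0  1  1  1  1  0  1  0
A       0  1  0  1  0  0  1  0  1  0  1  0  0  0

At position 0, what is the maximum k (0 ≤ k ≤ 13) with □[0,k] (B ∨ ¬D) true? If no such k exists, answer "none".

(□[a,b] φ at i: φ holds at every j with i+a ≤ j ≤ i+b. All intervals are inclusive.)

(B ∨ ¬D) must hold from j=0 onward; find where it first fails.
  j=0: holds
  j=1: holds
  j=2: holds
  j=3: fails
Holds on [0,2], so largest k = 2.

2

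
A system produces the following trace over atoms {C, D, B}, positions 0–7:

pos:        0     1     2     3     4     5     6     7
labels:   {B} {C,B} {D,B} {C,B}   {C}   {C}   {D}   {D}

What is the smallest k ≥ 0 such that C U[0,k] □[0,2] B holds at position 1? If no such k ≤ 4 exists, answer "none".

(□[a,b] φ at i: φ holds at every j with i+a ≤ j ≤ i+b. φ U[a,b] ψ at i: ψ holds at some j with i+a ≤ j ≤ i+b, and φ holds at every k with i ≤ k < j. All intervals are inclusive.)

0

Need earliest j ≥ 1 with □[0,2] B, and C at every k in [1,j-1].
  j=1: rhs holds (empty prefix). k = 0.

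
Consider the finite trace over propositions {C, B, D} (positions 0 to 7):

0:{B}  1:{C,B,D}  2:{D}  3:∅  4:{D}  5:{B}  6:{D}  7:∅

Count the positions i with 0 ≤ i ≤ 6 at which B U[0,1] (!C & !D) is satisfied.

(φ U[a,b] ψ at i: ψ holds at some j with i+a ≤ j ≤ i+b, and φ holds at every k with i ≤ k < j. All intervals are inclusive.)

Evaluate at each i in [0,6]:
  i=0: ✓ (rhs at j=0)
  i=1: ✗ (no rhs in [1,2])
  i=2: ✗ (lhs fails at k=2 before rhs at j=3)
  i=3: ✓ (rhs at j=3)
  i=4: ✗ (lhs fails at k=4 before rhs at j=5)
  i=5: ✓ (rhs at j=5)
  i=6: ✗ (lhs fails at k=6 before rhs at j=7)
Positions where it holds: {0, 3, 5} → 3.

3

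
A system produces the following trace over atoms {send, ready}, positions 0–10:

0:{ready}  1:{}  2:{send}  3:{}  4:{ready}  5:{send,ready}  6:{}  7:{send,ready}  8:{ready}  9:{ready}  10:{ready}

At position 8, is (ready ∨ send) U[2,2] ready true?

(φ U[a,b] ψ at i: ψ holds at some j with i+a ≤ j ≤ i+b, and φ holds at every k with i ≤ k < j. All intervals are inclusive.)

Need some j in [10,10] with ready, and (ready ∨ send) at every k in [8,j-1].
  j=10: ready holds; (ready ∨ send) holds at every k in [8,9] → satisfied.

True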